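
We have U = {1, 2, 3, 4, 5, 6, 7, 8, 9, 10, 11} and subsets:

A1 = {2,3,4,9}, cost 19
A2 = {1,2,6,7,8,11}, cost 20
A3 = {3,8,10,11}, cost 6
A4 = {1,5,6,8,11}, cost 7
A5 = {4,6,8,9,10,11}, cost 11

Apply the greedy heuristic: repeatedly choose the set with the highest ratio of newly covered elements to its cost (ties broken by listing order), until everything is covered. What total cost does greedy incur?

Pick 1: A4 adds 5 new (1, 5, 6, 8, 11) at cost 7 (ratio 5/7).
Pick 2: A3 adds 2 new (3, 10) at cost 6 (ratio 2/6).
Pick 3: A5 adds 2 new (4, 9) at cost 11 (ratio 2/11).
Pick 4: A2 adds 2 new (2, 7) at cost 20 (ratio 2/20).
Greedy total cost: 7 + 6 + 11 + 20 = 44.

44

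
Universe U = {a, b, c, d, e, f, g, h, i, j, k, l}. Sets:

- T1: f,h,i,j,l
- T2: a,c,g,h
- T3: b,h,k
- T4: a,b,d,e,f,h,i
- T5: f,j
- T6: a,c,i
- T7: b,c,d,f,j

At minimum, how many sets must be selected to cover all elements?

T1, T2, T3, T4 together cover {a, b, c, d, e, f, g, h, i, j, k, l} — every element.
No 3 of the 7 sets cover everything (all 35 triples fall short), so 4 is minimum.

4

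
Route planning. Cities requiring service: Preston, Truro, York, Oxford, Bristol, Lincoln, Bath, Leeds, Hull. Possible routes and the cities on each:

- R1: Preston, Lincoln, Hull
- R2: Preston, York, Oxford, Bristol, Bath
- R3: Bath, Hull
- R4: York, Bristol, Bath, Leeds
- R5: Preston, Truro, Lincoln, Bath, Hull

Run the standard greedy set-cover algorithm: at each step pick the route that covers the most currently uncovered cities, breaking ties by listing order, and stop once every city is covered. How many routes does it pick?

3

Pick 1: R2 covers 5 new cities (Preston, York, Oxford, Bristol, Bath).
Pick 2: R5 covers 3 new cities (Truro, Lincoln, Hull).
Pick 3: R4 covers 1 new cities (Leeds).
Greedy uses 3 routes.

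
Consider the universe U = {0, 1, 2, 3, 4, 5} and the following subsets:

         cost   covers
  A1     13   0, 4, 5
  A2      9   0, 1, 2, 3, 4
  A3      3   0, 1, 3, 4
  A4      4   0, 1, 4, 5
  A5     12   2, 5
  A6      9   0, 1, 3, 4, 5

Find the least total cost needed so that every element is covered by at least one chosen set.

A2, A4 cover every element at cost 9 + 4 = 13.
Any cover uses at least 2 sets; among all covering selections none totals below 13.
Greedy by coverage-per-cost would pick A3, A4, A2 for 16 — worse than the optimum 13.

13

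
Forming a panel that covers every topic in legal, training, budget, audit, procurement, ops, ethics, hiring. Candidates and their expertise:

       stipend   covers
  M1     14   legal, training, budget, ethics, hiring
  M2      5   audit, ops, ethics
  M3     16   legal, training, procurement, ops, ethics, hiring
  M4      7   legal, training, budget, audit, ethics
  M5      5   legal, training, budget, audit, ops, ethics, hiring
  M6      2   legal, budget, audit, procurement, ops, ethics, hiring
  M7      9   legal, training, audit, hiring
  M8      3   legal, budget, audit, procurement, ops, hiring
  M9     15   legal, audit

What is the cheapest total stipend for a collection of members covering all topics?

M5, M6 cover every topic at stipend 5 + 2 = 7.
Any cover uses at least 2 members; among all covering selections none totals below 7.

7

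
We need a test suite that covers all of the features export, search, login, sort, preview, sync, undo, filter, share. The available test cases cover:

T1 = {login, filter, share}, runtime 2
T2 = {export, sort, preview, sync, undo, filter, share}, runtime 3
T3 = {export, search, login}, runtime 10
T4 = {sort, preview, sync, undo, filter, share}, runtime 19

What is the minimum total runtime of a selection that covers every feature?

T2, T3 cover every feature at runtime 3 + 10 = 13.
Any cover uses at least 2 test cases; among all covering selections none totals below 13.

13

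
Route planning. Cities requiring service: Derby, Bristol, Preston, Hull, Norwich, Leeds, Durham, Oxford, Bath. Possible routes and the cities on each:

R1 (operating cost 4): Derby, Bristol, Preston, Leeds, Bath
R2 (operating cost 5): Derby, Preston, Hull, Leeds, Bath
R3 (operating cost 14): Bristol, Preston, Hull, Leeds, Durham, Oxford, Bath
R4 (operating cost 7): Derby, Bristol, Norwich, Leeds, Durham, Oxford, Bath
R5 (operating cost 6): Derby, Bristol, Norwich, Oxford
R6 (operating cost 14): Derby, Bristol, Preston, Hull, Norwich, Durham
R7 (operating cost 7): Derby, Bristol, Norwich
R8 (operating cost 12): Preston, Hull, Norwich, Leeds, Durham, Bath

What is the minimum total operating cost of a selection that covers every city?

12

R2, R4 cover every city at operating cost 5 + 7 = 12.
Any cover uses at least 2 routes; among all covering selections none totals below 12.
Greedy by coverage-per-operating cost would pick R1, R4, R2 for 16 — worse than the optimum 12.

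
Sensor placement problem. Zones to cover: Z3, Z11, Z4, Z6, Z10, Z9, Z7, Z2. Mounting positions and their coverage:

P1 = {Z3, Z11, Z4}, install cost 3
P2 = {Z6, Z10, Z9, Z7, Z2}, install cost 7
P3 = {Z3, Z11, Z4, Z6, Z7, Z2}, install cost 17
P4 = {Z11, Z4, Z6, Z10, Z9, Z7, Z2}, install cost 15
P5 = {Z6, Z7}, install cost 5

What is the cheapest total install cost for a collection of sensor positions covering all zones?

P1, P2 cover every zone at install cost 3 + 7 = 10.
Any cover uses at least 2 sensor positions; among all covering selections none totals below 10.

10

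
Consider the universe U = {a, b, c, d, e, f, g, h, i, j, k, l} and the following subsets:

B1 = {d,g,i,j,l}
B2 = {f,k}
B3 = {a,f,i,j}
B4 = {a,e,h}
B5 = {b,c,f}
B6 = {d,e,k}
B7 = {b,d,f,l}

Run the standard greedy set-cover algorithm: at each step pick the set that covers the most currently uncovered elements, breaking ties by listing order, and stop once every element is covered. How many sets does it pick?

4

Pick 1: B1 covers 5 new elements (d, g, i, j, l).
Pick 2: B4 covers 3 new elements (a, e, h).
Pick 3: B5 covers 3 new elements (b, c, f).
Pick 4: B2 covers 1 new elements (k).
Greedy uses 4 sets.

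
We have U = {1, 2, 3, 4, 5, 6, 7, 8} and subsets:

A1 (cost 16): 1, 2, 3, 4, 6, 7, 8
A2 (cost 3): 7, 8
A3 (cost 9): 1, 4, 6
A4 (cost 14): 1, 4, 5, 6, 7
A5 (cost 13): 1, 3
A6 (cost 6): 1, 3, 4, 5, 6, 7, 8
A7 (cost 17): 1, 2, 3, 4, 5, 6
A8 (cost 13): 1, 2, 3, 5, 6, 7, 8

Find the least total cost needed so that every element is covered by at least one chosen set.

A6, A8 cover every element at cost 6 + 13 = 19.
Any cover uses at least 2 sets; among all covering selections none totals below 19.

19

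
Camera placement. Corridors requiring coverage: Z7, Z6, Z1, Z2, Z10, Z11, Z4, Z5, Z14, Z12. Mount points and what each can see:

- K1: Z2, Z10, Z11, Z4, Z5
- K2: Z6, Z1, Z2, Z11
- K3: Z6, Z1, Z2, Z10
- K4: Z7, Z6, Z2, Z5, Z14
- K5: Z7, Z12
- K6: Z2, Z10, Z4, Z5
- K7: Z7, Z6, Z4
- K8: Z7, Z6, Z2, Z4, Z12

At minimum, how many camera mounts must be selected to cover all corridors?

K1, K2, K4, K5 together cover {Z7, Z6, Z1, Z2, Z10, Z11, Z4, Z5, Z14, Z12} — every corridor.
No 3 of the 8 camera mounts cover everything (all 56 triples fall short), so 4 is minimum.

4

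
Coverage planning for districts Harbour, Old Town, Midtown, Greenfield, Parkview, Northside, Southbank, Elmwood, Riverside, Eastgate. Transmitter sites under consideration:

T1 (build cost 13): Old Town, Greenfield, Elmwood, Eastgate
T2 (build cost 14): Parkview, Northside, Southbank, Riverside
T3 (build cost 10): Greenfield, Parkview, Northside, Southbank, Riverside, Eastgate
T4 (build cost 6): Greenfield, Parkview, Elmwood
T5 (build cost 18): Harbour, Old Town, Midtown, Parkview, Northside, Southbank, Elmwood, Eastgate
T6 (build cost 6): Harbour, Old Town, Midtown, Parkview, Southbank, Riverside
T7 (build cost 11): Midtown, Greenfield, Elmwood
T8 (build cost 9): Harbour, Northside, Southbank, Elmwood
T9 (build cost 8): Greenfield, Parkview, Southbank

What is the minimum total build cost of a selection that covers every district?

22

T3, T4, T6 cover every district at build cost 10 + 6 + 6 = 22.
Any cover uses at least 2 transmitter sites; among all covering selections none totals below 22.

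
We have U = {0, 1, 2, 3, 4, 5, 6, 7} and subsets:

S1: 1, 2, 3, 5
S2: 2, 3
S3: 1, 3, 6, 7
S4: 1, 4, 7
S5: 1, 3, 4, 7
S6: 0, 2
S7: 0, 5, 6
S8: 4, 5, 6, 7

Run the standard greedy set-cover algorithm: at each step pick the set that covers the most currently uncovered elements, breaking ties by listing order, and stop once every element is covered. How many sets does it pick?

3

Pick 1: S1 covers 4 new elements (1, 2, 3, 5).
Pick 2: S8 covers 3 new elements (4, 6, 7).
Pick 3: S6 covers 1 new elements (0).
Greedy uses 3 sets.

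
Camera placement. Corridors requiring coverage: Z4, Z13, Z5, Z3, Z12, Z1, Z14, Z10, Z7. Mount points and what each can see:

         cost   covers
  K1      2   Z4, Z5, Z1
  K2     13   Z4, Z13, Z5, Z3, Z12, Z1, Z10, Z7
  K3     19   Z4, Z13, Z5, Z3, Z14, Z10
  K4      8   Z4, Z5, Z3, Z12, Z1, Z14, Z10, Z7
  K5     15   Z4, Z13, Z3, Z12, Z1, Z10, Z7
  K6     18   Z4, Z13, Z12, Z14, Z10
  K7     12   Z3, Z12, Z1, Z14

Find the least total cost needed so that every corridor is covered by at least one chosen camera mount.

21

K2, K4 cover every corridor at cost 13 + 8 = 21.
Any cover uses at least 2 camera mounts; among all covering selections none totals below 21.
Greedy by coverage-per-cost would pick K1, K4, K2 for 23 — worse than the optimum 21.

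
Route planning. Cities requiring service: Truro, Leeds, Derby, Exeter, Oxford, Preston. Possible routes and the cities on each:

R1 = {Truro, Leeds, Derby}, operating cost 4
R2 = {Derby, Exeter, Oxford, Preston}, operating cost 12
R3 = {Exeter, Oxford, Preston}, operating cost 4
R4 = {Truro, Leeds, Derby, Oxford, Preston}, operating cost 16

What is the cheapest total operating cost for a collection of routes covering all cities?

8

R1, R3 cover every city at operating cost 4 + 4 = 8.
Any cover uses at least 2 routes; among all covering selections none totals below 8.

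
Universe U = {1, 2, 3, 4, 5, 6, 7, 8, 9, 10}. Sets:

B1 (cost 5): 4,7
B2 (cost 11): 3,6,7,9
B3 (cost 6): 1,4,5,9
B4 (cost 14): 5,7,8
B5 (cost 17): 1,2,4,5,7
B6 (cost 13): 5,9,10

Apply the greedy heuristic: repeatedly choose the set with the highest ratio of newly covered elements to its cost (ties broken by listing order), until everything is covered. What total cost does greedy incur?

61

Pick 1: B3 adds 4 new (1, 4, 5, 9) at cost 6 (ratio 4/6).
Pick 2: B2 adds 3 new (3, 6, 7) at cost 11 (ratio 3/11).
Pick 3: B6 adds 1 new (10) at cost 13 (ratio 1/13).
Pick 4: B4 adds 1 new (8) at cost 14 (ratio 1/14).
Pick 5: B5 adds 1 new (2) at cost 17 (ratio 1/17).
Greedy total cost: 6 + 11 + 13 + 14 + 17 = 61. (The true optimum is 55, so greedy overshoots here.)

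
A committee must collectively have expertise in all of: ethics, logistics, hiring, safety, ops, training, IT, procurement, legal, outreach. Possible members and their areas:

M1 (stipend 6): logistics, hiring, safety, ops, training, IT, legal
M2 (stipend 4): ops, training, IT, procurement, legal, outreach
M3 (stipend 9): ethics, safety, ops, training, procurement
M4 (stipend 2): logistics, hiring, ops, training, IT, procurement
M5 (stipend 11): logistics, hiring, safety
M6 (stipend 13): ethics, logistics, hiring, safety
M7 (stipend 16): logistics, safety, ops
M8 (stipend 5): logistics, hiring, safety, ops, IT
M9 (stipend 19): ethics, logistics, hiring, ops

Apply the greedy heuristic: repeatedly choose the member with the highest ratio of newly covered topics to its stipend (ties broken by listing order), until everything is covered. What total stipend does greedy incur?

Pick 1: M4 adds 6 new (logistics, hiring, ops, training, IT, procurement) at stipend 2 (ratio 6/2).
Pick 2: M2 adds 2 new (legal, outreach) at stipend 4 (ratio 2/4).
Pick 3: M3 adds 2 new (ethics, safety) at stipend 9 (ratio 2/9).
Greedy total stipend: 2 + 4 + 9 = 15.

15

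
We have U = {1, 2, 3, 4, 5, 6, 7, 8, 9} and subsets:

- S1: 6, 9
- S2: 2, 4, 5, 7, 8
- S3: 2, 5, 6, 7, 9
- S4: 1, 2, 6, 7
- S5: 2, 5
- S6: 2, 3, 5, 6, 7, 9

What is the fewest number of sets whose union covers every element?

S2, S4, S6 together cover {1, 2, 3, 4, 5, 6, 7, 8, 9} — every element.
No 2 of the 6 sets cover everything (all 15 pairs fall short), so 3 is minimum.

3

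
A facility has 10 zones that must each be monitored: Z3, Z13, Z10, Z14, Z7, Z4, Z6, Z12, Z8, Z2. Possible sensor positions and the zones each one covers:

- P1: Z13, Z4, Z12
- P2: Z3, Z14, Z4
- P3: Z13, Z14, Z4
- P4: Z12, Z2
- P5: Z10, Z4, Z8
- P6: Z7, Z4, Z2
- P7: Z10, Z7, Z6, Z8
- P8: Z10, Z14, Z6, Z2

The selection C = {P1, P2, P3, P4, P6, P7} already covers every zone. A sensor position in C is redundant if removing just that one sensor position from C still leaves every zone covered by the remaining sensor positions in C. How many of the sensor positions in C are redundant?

Drop P1: the rest still cover every zone — redundant.
Drop P2: Z3 uncovered — not redundant.
Drop P3: the rest still cover every zone — redundant.
Drop P4: the rest still cover every zone — redundant.
Drop P6: the rest still cover every zone — redundant.
Drop P7: Z10, Z6, Z8 uncovered — not redundant.
4 redundant: P1, P3, P4, P6.

4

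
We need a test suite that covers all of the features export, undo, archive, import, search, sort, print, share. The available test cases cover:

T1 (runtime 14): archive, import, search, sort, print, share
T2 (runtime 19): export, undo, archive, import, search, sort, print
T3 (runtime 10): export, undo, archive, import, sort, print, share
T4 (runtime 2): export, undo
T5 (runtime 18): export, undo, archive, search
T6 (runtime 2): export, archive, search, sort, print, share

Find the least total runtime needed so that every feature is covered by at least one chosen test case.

12

T3, T6 cover every feature at runtime 10 + 2 = 12.
Any cover uses at least 2 test cases; among all covering selections none totals below 12.
Greedy by coverage-per-runtime would pick T6, T4, T3 for 14 — worse than the optimum 12.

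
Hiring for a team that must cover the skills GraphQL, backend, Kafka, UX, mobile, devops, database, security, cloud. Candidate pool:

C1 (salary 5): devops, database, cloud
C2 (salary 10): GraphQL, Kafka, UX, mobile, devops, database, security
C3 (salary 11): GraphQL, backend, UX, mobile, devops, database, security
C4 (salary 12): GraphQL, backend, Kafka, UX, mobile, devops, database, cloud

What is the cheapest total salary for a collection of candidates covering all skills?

22

C2, C4 cover every skill at salary 10 + 12 = 22.
Any cover uses at least 2 candidates; among all covering selections none totals below 22.
Greedy by coverage-per-salary would pick C2, C1, C3 for 26 — worse than the optimum 22.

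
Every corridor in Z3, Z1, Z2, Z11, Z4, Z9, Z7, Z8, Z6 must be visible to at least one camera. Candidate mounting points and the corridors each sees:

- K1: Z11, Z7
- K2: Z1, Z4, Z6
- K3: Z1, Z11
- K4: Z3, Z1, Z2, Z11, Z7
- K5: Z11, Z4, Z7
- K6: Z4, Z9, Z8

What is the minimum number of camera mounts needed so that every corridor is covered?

K2, K4, K6 together cover {Z3, Z1, Z2, Z11, Z4, Z9, Z7, Z8, Z6} — every corridor.
No 2 of the 6 camera mounts cover everything (all 15 pairs fall short), so 3 is minimum.

3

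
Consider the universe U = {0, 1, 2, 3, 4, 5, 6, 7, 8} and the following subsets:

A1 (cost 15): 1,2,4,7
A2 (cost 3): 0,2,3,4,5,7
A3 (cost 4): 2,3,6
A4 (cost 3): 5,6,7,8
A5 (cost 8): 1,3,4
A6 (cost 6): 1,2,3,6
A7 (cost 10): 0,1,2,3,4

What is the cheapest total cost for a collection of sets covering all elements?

A2, A4, A6 cover every element at cost 3 + 3 + 6 = 12.
Any cover uses at least 2 sets; among all covering selections none totals below 12.

12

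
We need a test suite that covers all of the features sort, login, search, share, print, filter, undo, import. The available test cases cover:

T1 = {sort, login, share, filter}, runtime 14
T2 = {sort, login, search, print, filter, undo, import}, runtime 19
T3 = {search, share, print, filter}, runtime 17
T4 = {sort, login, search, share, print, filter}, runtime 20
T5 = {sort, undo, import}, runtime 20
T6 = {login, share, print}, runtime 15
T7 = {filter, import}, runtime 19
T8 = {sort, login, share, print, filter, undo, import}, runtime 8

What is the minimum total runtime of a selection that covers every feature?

25

T3, T8 cover every feature at runtime 17 + 8 = 25.
Any cover uses at least 2 test cases; among all covering selections none totals below 25.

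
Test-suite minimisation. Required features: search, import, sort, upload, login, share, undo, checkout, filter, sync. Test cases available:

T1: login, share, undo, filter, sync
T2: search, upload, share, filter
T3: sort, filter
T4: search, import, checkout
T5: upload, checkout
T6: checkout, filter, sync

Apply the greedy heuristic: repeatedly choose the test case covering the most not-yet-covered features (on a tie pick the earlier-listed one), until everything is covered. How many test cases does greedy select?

Pick 1: T1 covers 5 new features (login, share, undo, filter, sync).
Pick 2: T4 covers 3 new features (search, import, checkout).
Pick 3: T2 covers 1 new features (upload).
Pick 4: T3 covers 1 new features (sort).
Greedy uses 4 test cases.

4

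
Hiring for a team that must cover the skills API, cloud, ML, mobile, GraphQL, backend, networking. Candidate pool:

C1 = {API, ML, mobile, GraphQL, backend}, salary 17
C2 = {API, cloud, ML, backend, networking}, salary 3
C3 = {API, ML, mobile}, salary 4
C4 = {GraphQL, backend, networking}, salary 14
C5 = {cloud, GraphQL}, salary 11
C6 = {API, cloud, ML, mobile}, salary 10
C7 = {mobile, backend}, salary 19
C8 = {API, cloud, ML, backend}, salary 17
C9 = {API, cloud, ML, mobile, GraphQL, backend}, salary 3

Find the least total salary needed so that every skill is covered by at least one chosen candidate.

6

C2, C9 cover every skill at salary 3 + 3 = 6.
Any cover uses at least 2 candidates; among all covering selections none totals below 6.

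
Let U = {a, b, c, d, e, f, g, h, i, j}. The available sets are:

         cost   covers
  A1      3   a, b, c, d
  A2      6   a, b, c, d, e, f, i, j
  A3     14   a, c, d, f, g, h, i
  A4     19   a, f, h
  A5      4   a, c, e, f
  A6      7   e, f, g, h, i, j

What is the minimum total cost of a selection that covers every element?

A1, A6 cover every element at cost 3 + 7 = 10.
Any cover uses at least 2 sets; among all covering selections none totals below 10.

10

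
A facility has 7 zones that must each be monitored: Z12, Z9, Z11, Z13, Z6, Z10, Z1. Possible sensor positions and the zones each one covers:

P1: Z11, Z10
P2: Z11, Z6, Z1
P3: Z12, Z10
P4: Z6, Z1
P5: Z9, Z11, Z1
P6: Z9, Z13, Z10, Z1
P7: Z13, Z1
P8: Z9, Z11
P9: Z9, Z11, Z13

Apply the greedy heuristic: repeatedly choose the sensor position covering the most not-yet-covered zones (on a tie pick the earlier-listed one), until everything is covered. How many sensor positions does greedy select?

3

Pick 1: P6 covers 4 new zones (Z9, Z13, Z10, Z1).
Pick 2: P2 covers 2 new zones (Z11, Z6).
Pick 3: P3 covers 1 new zones (Z12).
Greedy uses 3 sensor positions.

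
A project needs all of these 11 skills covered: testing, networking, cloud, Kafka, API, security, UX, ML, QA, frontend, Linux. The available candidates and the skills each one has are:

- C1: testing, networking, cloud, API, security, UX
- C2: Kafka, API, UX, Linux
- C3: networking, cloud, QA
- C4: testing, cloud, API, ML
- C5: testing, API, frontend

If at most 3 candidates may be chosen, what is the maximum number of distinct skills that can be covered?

9

Choosing C1, C2, C3 covers {testing, networking, cloud, Kafka, API, security, UX, QA, Linux} — 9 skills.
No choice of 3 candidates does better; here ML, frontend are left uncovered.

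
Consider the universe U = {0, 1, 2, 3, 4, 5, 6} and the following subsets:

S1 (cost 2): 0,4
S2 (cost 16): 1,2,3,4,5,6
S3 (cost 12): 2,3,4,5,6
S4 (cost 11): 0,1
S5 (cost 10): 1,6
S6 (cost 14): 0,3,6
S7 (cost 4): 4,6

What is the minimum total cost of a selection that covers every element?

S1, S2 cover every element at cost 2 + 16 = 18.
Any cover uses at least 2 sets; among all covering selections none totals below 18.

18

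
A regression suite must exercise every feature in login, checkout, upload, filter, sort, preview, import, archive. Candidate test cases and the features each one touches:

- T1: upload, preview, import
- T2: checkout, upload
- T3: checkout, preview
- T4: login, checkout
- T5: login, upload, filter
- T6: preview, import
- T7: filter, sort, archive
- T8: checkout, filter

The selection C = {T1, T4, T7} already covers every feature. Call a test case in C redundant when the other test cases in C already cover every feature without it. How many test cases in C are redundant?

0

Drop T1: upload, preview, import uncovered — not redundant.
Drop T4: login, checkout uncovered — not redundant.
Drop T7: filter, sort, archive uncovered — not redundant.
None of the test cases in C is redundant.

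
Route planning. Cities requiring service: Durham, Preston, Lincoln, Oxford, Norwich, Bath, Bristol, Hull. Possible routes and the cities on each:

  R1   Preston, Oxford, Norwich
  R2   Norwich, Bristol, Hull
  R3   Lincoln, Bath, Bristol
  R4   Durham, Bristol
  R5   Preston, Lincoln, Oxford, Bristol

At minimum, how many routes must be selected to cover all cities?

R1, R2, R3, R4 together cover {Durham, Preston, Lincoln, Oxford, Norwich, Bath, Bristol, Hull} — every city.
No 3 of the 5 routes cover everything (all 10 triples fall short), so 4 is minimum.

4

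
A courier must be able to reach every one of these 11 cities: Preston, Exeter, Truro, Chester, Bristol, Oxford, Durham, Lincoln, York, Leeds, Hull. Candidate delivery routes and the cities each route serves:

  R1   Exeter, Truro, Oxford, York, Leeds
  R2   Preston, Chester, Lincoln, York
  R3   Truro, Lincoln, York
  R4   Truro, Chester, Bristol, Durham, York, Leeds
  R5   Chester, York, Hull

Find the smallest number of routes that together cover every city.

R1, R2, R4, R5 together cover {Preston, Exeter, Truro, Chester, Bristol, Oxford, Durham, Lincoln, York, Leeds, Hull} — every city.
No 3 of the 5 routes cover everything (all 10 triples fall short), so 4 is minimum.

4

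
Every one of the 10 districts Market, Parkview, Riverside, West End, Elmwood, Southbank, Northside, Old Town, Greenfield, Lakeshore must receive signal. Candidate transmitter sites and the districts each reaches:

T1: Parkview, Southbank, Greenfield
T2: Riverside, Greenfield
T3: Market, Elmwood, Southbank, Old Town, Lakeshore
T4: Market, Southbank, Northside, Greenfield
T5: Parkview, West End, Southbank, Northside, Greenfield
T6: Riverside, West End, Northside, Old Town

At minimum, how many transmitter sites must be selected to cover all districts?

T1, T3, T6 together cover {Market, Parkview, Riverside, West End, Elmwood, Southbank, Northside, Old Town, Greenfield, Lakeshore} — every district.
No 2 of the 6 transmitter sites cover everything (all 15 pairs fall short), so 3 is minimum.

3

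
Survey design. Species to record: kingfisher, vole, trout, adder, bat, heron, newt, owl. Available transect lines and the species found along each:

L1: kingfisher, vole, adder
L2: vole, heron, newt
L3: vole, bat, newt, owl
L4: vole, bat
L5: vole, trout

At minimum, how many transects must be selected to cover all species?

4

L1, L2, L3, L5 together cover {kingfisher, vole, trout, adder, bat, heron, newt, owl} — every species.
No 3 of the 5 transects cover everything (all 10 triples fall short), so 4 is minimum.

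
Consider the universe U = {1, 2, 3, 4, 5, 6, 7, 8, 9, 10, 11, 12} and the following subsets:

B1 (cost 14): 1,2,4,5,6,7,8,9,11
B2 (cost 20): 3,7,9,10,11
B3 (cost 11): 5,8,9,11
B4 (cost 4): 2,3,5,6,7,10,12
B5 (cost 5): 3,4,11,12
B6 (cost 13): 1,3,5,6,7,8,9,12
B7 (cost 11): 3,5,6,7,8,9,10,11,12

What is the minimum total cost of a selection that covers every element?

18

B1, B4 cover every element at cost 14 + 4 = 18.
Any cover uses at least 2 sets; among all covering selections none totals below 18.
Greedy by coverage-per-cost would pick B4, B5, B6 for 22 — worse than the optimum 18.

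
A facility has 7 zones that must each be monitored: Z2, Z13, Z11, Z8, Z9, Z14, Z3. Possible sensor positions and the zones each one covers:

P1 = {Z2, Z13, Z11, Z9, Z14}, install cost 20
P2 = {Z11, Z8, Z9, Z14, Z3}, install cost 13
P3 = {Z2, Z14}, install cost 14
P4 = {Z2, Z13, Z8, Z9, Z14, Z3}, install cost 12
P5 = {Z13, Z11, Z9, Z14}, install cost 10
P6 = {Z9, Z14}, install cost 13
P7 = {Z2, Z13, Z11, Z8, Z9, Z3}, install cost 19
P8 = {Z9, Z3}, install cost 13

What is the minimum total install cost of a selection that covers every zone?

P4, P5 cover every zone at install cost 12 + 10 = 22.
Any cover uses at least 2 sensor positions; among all covering selections none totals below 22.

22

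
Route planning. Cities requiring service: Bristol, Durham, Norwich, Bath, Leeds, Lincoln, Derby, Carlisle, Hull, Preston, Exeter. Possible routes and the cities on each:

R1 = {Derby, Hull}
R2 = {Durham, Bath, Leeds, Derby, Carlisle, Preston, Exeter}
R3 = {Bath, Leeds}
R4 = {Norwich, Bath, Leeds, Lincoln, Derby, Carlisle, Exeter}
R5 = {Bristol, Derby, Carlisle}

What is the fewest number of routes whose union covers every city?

R1, R2, R4, R5 together cover {Bristol, Durham, Norwich, Bath, Leeds, Lincoln, Derby, Carlisle, Hull, Preston, Exeter} — every city.
No 3 of the 5 routes cover everything (all 10 triples fall short), so 4 is minimum.

4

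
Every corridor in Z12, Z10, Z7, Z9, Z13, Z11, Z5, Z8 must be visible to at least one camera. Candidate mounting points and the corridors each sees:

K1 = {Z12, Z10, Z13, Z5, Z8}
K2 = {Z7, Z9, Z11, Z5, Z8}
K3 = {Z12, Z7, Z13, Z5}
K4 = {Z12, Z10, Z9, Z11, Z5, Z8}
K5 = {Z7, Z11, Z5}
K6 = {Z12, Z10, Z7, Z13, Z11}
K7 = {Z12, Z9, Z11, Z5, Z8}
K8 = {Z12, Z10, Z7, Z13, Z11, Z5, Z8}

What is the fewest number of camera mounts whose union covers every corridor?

K1, K2 together cover {Z12, Z10, Z7, Z9, Z13, Z11, Z5, Z8} — every corridor.
No single camera mount contains all 8 corridors, so 2 is optimal.

2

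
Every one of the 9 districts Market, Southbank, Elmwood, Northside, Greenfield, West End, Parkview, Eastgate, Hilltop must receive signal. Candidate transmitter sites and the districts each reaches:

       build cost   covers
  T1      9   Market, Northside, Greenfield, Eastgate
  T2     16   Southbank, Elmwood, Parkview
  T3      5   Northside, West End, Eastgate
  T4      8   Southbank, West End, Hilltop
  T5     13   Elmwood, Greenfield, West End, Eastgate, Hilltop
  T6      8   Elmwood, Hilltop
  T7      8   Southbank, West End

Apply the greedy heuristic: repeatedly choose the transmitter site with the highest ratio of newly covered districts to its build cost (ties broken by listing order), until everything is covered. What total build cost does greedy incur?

Pick 1: T3 adds 3 new (Northside, West End, Eastgate) at build cost 5 (ratio 3/5).
Pick 2: T4 adds 2 new (Southbank, Hilltop) at build cost 8 (ratio 2/8).
Pick 3: T1 adds 2 new (Market, Greenfield) at build cost 9 (ratio 2/9).
Pick 4: T2 adds 2 new (Elmwood, Parkview) at build cost 16 (ratio 2/16).
Greedy total build cost: 5 + 8 + 9 + 16 = 38. (The true optimum is 33, so greedy overshoots here.)

38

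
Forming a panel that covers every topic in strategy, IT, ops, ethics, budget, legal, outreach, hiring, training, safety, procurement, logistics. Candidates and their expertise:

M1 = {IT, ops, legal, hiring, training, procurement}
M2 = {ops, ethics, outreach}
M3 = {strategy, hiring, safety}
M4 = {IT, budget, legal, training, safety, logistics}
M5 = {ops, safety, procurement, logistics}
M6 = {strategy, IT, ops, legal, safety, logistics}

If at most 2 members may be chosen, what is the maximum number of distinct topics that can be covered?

9

Choosing M1, M4 covers {IT, ops, budget, legal, hiring, training, safety, procurement, logistics} — 9 topics.
No choice of 2 members does better; here strategy, ethics, outreach are left uncovered.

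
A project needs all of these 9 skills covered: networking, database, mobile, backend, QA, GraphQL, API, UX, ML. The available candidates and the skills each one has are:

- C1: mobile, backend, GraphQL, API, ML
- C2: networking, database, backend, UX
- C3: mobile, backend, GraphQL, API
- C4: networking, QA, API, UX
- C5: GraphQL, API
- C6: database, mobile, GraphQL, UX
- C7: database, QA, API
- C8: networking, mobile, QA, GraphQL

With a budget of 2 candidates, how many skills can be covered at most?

8

Choosing C1, C2 covers {networking, database, mobile, backend, GraphQL, API, UX, ML} — 8 skills.
No choice of 2 candidates does better; here QA is left uncovered.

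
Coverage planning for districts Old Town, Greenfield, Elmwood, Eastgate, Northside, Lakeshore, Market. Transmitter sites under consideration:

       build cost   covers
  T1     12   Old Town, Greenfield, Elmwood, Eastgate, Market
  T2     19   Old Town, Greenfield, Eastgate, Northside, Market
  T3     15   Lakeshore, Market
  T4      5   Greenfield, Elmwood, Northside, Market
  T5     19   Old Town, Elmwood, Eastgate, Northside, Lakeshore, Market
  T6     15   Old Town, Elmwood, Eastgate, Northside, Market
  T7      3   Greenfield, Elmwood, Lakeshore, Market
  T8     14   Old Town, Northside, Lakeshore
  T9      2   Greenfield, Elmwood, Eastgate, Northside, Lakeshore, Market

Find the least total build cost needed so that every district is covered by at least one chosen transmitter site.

14

T1, T9 cover every district at build cost 12 + 2 = 14.
Any cover uses at least 2 transmitter sites; among all covering selections none totals below 14.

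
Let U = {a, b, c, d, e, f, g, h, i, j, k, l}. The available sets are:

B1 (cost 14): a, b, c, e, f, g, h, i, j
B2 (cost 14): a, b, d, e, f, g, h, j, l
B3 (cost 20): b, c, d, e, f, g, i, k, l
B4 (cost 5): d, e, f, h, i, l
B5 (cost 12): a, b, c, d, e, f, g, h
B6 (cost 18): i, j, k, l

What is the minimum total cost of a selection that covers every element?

B5, B6 cover every element at cost 12 + 18 = 30.
Any cover uses at least 2 sets; among all covering selections none totals below 30.

30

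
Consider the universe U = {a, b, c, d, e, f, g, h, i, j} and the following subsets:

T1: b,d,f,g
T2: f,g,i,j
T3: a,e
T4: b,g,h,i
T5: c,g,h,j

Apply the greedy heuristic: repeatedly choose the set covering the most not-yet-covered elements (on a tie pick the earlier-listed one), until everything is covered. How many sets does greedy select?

4

Pick 1: T1 covers 4 new elements (b, d, f, g).
Pick 2: T5 covers 3 new elements (c, h, j).
Pick 3: T3 covers 2 new elements (a, e).
Pick 4: T2 covers 1 new elements (i).
Greedy uses 4 sets.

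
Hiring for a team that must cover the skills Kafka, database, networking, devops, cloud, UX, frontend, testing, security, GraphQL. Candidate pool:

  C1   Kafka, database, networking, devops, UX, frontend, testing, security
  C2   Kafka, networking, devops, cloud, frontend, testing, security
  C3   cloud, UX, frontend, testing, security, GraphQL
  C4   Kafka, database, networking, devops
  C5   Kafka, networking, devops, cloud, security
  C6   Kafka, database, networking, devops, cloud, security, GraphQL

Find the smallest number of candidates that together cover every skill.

2

C1, C3 together cover {Kafka, database, networking, devops, cloud, UX, frontend, testing, security, GraphQL} — every skill.
No single candidate contains all 10 skills, so 2 is optimal.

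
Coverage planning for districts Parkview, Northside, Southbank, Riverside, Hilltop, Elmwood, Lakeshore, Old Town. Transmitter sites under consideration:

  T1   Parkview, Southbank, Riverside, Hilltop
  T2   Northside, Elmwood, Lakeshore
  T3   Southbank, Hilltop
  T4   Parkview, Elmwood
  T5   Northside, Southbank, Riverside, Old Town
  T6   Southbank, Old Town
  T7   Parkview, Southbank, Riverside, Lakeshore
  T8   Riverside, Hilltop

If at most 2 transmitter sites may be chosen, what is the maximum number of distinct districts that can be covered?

Choosing T1, T2 covers {Parkview, Northside, Southbank, Riverside, Hilltop, Elmwood, Lakeshore} — 7 districts.
No choice of 2 transmitter sites does better; here Old Town is left uncovered.

7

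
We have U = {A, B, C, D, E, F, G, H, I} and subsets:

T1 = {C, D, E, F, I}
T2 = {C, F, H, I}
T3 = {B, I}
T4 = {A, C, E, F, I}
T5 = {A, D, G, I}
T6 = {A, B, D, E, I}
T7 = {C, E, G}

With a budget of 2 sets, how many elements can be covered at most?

Choosing T2, T6 covers {A, B, C, D, E, F, H, I} — 8 elements.
No choice of 2 sets does better; here G is left uncovered.

8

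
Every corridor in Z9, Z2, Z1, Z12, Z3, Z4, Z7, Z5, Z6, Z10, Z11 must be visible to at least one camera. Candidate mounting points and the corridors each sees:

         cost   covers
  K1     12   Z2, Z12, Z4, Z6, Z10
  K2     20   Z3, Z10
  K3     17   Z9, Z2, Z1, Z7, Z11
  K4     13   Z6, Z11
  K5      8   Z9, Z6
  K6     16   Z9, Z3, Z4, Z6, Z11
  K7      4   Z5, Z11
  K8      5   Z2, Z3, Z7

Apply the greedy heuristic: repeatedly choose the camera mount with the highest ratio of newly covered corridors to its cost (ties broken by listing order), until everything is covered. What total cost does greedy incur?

46

Pick 1: K8 adds 3 new (Z2, Z3, Z7) at cost 5 (ratio 3/5).
Pick 2: K7 adds 2 new (Z5, Z11) at cost 4 (ratio 2/4).
Pick 3: K1 adds 4 new (Z12, Z4, Z6, Z10) at cost 12 (ratio 4/12).
Pick 4: K5 adds 1 new (Z9) at cost 8 (ratio 1/8).
Pick 5: K3 adds 1 new (Z1) at cost 17 (ratio 1/17).
Greedy total cost: 5 + 4 + 12 + 8 + 17 = 46. (The true optimum is 38, so greedy overshoots here.)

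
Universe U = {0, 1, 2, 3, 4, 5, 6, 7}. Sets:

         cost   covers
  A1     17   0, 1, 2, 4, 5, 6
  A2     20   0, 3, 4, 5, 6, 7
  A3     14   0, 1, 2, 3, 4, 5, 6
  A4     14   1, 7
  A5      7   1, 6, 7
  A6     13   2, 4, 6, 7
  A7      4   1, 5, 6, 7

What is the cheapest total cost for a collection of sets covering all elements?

18

A3, A7 cover every element at cost 14 + 4 = 18.
Any cover uses at least 2 sets; among all covering selections none totals below 18.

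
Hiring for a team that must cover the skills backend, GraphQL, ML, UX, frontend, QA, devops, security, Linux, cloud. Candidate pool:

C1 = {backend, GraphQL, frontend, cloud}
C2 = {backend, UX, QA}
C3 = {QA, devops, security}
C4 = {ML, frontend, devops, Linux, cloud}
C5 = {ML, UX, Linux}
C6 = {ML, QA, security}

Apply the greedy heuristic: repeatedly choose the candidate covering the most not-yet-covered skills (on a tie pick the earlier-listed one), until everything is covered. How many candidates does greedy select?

4

Pick 1: C4 covers 5 new skills (ML, frontend, devops, Linux, cloud).
Pick 2: C2 covers 3 new skills (backend, UX, QA).
Pick 3: C1 covers 1 new skills (GraphQL).
Pick 4: C3 covers 1 new skills (security).
Greedy uses 4 candidates. (The true minimum is 3.)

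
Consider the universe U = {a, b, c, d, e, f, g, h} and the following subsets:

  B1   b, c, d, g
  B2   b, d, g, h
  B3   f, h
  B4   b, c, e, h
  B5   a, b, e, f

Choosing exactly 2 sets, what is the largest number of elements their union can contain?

7

Choosing B1, B5 covers {a, b, c, d, e, f, g} — 7 elements.
No choice of 2 sets does better; here h is left uncovered.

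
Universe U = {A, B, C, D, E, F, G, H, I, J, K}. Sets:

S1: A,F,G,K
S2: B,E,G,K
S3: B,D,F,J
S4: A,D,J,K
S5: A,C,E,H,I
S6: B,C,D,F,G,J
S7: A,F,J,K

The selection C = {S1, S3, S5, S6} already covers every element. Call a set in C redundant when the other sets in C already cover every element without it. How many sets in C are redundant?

2

Drop S1: K uncovered — not redundant.
Drop S3: the rest still cover every element — redundant.
Drop S5: E, H, I uncovered — not redundant.
Drop S6: the rest still cover every element — redundant.
2 redundant: S3, S6.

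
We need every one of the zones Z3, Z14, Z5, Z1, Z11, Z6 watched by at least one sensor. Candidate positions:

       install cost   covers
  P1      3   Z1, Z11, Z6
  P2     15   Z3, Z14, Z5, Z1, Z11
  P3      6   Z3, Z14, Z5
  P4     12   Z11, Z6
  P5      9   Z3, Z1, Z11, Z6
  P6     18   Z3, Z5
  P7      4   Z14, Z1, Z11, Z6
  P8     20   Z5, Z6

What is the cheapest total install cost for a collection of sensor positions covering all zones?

P1, P3 cover every zone at install cost 3 + 6 = 9.
Any cover uses at least 2 sensor positions; among all covering selections none totals below 9.

9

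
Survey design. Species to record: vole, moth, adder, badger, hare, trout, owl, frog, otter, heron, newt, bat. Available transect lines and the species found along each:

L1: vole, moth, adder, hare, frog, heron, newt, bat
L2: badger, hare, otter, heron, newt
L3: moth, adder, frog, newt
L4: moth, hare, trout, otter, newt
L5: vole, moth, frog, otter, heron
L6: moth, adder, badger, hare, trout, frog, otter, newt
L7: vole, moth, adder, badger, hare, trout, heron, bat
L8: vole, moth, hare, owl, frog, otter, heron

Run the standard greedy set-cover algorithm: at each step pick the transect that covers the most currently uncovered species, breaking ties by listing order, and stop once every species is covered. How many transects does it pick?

3

Pick 1: L1 covers 8 new species (vole, moth, adder, hare, frog, heron, newt, bat).
Pick 2: L6 covers 3 new species (badger, trout, otter).
Pick 3: L8 covers 1 new species (owl).
Greedy uses 3 transects.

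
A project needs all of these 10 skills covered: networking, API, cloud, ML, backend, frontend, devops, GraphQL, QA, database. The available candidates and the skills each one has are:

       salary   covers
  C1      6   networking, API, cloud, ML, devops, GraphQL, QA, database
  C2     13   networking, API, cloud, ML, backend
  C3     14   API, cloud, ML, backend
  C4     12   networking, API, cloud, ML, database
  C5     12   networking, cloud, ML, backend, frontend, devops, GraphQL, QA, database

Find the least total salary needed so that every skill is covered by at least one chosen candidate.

18

C1, C5 cover every skill at salary 6 + 12 = 18.
Any cover uses at least 2 candidates; among all covering selections none totals below 18.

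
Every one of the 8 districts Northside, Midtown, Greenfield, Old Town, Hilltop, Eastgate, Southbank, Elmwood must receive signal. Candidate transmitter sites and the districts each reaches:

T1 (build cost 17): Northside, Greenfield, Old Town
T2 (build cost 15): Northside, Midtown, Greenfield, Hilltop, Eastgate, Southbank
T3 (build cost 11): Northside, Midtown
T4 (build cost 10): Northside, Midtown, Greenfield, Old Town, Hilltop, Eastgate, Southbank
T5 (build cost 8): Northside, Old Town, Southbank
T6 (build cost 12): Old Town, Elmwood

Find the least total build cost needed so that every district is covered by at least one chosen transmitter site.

22

T4, T6 cover every district at build cost 10 + 12 = 22.
Any cover uses at least 2 transmitter sites; among all covering selections none totals below 22.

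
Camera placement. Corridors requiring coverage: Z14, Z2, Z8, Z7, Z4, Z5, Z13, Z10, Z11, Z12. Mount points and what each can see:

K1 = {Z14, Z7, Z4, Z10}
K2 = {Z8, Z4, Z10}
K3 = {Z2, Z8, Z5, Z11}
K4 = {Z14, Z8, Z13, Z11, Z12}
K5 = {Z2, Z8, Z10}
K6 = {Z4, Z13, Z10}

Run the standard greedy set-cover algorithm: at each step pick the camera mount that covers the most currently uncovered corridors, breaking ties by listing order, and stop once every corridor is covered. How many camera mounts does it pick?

Pick 1: K4 covers 5 new corridors (Z14, Z8, Z13, Z11, Z12).
Pick 2: K1 covers 3 new corridors (Z7, Z4, Z10).
Pick 3: K3 covers 2 new corridors (Z2, Z5).
Greedy uses 3 camera mounts.

3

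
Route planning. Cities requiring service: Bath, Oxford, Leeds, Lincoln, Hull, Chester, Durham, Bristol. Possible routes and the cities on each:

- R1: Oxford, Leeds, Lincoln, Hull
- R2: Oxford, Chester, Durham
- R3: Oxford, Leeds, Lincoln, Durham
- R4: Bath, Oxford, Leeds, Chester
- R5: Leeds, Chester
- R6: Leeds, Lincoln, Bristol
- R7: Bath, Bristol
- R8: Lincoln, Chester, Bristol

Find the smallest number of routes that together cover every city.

3

R1, R2, R7 together cover {Bath, Oxford, Leeds, Lincoln, Hull, Chester, Durham, Bristol} — every city.
No 2 of the 8 routes cover everything (all 28 pairs fall short), so 3 is minimum.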